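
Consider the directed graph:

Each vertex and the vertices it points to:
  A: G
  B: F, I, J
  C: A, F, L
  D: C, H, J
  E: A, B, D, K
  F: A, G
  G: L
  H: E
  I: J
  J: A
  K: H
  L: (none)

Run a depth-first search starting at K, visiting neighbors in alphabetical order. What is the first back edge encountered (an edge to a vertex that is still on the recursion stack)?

D->H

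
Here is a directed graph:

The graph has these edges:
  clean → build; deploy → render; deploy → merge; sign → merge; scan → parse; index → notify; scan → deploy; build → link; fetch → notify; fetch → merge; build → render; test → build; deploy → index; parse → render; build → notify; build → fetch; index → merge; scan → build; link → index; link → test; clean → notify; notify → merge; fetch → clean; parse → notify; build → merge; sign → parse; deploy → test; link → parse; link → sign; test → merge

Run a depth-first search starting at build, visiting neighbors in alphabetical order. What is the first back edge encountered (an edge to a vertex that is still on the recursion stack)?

DFS from build (visiting neighbors in alphabetical order); mark gray on enter, black on exit:
build gray
  fetch gray
    clean gray
      clean→build: build is gray → back edge
First back edge: clean → build.

clean→build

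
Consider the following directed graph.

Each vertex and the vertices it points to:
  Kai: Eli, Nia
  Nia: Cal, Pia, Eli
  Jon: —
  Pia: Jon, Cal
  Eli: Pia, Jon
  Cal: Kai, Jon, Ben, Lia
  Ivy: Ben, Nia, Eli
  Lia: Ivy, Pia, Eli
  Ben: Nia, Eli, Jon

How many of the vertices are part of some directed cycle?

8

A vertex is on a directed cycle iff it belongs to a strongly connected component of size ≥ 2 (or has a self-loop).
The vertices on cycles are {Ben, Cal, Eli, Ivy, Kai, Lia, Nia, Pia} — 8 in total.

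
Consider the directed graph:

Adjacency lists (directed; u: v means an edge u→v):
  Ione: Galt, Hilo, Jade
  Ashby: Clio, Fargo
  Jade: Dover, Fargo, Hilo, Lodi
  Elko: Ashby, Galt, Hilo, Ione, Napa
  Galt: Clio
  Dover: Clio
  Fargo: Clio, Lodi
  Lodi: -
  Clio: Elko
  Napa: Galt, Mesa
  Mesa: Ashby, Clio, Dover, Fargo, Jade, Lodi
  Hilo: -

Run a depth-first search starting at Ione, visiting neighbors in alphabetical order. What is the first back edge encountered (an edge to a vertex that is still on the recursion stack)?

DFS from Ione (visiting neighbors in alphabetical order); mark gray on enter, black on exit:
Ione gray
  Galt gray
    Clio gray
      Elko gray
        Ashby gray
          Ashby→Clio: Clio is gray → back edge
First back edge: Ashby → Clio.

Ashby->Clio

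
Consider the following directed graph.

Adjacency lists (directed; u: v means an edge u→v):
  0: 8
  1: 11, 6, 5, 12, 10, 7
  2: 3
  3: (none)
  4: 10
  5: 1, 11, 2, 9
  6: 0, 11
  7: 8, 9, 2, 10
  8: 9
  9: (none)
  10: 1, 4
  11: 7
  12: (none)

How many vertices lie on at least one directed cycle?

7

A vertex is on a directed cycle iff it belongs to a strongly connected component of size ≥ 2 (or has a self-loop).
The vertices on cycles are {1, 4, 5, 6, 7, 10, 11} — 7 in total.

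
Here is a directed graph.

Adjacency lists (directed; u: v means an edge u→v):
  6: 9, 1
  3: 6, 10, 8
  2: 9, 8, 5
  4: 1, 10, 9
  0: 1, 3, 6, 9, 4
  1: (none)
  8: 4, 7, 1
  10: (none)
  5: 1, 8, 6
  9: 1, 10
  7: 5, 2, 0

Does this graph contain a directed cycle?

Yes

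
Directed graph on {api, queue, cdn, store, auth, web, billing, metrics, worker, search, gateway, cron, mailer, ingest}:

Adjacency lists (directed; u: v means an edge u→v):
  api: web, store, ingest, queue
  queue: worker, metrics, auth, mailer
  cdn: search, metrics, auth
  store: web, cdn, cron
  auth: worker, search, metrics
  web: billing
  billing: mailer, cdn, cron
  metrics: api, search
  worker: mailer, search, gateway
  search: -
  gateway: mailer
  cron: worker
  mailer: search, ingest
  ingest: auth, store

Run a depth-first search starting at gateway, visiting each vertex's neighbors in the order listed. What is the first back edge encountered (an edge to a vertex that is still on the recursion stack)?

worker→mailer

DFS from gateway (visiting each vertex's neighbors in the order listed); mark gray on enter, black on exit:
gateway gray
  mailer gray
    search gray
    search black
    ingest gray
      auth gray
        worker gray
          worker→mailer: mailer is gray → back edge
First back edge: worker → mailer.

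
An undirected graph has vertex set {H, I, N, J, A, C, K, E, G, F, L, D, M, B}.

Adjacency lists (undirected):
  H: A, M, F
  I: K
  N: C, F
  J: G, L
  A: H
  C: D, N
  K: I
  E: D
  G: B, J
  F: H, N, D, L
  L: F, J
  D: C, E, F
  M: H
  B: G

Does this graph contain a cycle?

DFS, tracking each vertex's parent; an edge to a visited non-parent vertex closes a cycle.
Start from I:
visit I (parent –)
  visit K (parent I)
    K–I: parent, skip
visit H (parent –)
  visit A (parent H)
    A–H: parent, skip
  visit M (parent H)
    M–H: parent, skip
  visit F (parent H)
    F–H: parent, skip
    visit N (parent F)
      visit C (parent N)
        visit D (parent C)
          D–C: parent, skip
          visit E (parent D)
            E–D: parent, skip
          D–F: F visited and ≠ parent → cycle
Cycle: F – N – C – D – F.

Yes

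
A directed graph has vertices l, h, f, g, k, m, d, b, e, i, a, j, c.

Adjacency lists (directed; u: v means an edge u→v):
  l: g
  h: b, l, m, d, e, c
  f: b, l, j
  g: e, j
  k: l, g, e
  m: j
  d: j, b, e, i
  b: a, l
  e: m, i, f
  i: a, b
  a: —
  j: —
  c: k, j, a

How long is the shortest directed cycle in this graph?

For each vertex v, BFS finds the shortest path from v back to v.
The shortest such closed walk is l → g → e → f → l, length 4.

4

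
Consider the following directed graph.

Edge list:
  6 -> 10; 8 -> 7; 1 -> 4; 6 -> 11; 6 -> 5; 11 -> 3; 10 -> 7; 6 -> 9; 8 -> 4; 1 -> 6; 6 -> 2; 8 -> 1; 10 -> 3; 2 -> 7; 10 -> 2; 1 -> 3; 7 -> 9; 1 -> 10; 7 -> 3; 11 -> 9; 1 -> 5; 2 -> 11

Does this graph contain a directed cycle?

DFS with white/gray/black marking, starting from 9:
9 gray
9 black
4 gray
4 black
5 gray
5 black
2 gray
  11 gray
    3 gray
    3 black
    11→9: 9 black — skip
  11 black
  7 gray
    7→3: 3 black — skip
    7→9: 9 black — skip
  7 black
2 black
6 gray
  6→11: 11 black — skip
  10 gray
    10→3: 3 black — skip
    10→2: 2 black — skip
    10→7: 7 black — skip
  10 black
  6→5: 5 black — skip
  6→2: 2 black — skip
  6→9: 9 black — skip
6 black
8 gray
  8→7: 7 black — skip
  1 gray
    1→5: 5 black — skip
    1→10: 10 black — skip
    1→6: 6 black — skip
    1→4: 4 black — skip
    1→3: 3 black — skip
  1 black
  8→4: 4 black — skip
8 black
Every edge goes to a white or black vertex — no back edge, so the graph is acyclic.

No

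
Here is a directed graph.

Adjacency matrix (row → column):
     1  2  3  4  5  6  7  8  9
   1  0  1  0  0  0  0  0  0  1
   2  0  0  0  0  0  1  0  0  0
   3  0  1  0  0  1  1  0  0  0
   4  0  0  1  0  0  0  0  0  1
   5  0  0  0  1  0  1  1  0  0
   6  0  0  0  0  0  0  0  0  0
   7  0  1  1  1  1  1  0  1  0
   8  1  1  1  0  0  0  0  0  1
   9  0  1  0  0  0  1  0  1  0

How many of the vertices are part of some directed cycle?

A vertex is on a directed cycle iff it belongs to a strongly connected component of size ≥ 2 (or has a self-loop).
The vertices on cycles are {1, 3, 4, 5, 7, 8, 9} — 7 in total.

7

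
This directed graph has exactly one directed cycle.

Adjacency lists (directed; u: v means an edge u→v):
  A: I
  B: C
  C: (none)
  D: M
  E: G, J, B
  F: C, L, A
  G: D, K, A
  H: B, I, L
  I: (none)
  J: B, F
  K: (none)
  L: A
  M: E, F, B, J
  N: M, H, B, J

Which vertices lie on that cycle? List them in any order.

DFS with gray/black marking from M:
M gray
  E gray
    G gray
      D gray
        D→M: M is gray → back edge
Back edge closes the cycle M → E → G → D → M; its vertices are {D, E, G, M}.

D, E, G, M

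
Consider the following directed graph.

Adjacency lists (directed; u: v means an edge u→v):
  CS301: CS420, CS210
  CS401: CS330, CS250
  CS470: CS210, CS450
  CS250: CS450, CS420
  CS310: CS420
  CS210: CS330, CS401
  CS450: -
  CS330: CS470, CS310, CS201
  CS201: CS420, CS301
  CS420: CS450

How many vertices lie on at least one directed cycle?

6

A vertex is on a directed cycle iff it belongs to a strongly connected component of size ≥ 2 (or has a self-loop).
The vertices on cycles are {CS201, CS210, CS301, CS330, CS401, CS470} — 6 in total.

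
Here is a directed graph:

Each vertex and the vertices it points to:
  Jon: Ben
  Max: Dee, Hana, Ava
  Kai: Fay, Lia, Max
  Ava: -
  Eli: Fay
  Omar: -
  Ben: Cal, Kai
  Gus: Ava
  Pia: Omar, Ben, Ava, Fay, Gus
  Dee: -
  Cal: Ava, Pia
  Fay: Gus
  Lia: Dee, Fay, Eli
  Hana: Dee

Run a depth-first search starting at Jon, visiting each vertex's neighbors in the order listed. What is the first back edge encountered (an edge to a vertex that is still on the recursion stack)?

DFS from Jon (visiting each vertex's neighbors in the order listed); mark gray on enter, black on exit:
Jon gray
  Ben gray
    Cal gray
      Ava gray
      Ava black
      Pia gray
        Omar gray
        Omar black
        Pia→Ben: Ben is gray → back edge
First back edge: Pia → Ben.

Pia→Ben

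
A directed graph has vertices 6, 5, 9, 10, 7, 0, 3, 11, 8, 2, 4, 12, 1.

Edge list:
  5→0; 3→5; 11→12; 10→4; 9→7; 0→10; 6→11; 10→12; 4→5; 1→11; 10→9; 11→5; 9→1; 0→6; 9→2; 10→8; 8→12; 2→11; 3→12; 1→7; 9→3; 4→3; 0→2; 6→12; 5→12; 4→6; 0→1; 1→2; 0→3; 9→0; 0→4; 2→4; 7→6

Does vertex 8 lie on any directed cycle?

8 lies on a cycle iff there is a path from 8 back to itself.
Exploring from 8, it never reaches itself; equivalently, its strongly connected component is a singleton.

No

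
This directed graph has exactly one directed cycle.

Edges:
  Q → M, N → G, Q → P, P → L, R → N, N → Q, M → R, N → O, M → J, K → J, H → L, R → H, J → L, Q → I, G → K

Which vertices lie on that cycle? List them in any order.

DFS with gray/black marking from N:
N gray
  Q gray
    M gray
      R gray
        H gray
          L gray
          L black
        H black
        R→N: N is gray → back edge
Back edge closes the cycle N → Q → M → R → N; its vertices are {M, N, Q, R}.

M, N, Q, R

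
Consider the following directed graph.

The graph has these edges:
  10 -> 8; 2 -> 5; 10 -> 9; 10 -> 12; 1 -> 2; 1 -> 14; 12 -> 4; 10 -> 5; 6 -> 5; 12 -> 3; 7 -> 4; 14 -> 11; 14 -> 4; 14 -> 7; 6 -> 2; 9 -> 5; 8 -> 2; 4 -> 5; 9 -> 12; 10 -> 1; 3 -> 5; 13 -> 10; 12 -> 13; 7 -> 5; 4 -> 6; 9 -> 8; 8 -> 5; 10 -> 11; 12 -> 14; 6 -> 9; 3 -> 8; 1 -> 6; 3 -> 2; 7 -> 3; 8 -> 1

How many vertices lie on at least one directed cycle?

11

A vertex is on a directed cycle iff it belongs to a strongly connected component of size ≥ 2 (or has a self-loop).
The vertices on cycles are {1, 3, 4, 6, 7, 8, 9, 10, 12, 13, 14} — 11 in total.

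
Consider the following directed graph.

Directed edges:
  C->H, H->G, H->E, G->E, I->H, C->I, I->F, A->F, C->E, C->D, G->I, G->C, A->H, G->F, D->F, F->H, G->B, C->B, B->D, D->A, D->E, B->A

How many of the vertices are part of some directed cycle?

8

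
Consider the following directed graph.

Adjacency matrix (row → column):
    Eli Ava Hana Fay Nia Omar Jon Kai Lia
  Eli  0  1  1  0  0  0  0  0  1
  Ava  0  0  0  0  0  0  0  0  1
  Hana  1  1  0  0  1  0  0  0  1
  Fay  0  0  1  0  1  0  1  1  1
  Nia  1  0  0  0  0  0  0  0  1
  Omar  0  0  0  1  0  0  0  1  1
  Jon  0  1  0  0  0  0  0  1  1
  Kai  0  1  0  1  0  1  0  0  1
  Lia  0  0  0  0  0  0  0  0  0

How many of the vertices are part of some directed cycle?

A vertex is on a directed cycle iff it belongs to a strongly connected component of size ≥ 2 (or has a self-loop).
The vertices on cycles are {Eli, Fay, Jon, Kai, Nia, Hana, Omar} — 7 in total.

7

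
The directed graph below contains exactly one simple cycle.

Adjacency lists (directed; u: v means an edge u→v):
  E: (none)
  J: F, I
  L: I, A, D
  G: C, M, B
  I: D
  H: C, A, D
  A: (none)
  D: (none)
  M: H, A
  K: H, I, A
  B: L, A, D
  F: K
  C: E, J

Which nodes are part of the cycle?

C, F, H, J, K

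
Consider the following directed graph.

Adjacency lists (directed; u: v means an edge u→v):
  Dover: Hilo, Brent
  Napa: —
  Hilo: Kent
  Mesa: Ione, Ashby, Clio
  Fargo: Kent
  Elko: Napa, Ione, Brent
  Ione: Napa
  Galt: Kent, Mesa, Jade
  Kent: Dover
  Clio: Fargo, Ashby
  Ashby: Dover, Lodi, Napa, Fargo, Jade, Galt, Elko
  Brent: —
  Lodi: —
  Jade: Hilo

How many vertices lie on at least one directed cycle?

7

A vertex is on a directed cycle iff it belongs to a strongly connected component of size ≥ 2 (or has a self-loop).
The vertices on cycles are {Clio, Galt, Hilo, Kent, Mesa, Ashby, Dover} — 7 in total.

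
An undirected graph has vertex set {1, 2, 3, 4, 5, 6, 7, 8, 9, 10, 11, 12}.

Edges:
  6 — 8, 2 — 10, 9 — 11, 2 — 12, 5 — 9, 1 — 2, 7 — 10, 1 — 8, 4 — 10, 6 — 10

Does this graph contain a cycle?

Yes

DFS, tracking each vertex's parent; an edge to a visited non-parent vertex closes a cycle.
Start from 11:
visit 11 (parent –)
  visit 9 (parent 11)
    visit 5 (parent 9)
      5–9: parent, skip
    9–11: parent, skip
visit 1 (parent –)
  visit 2 (parent 1)
    visit 12 (parent 2)
      12–2: parent, skip
    2–1: parent, skip
    visit 10 (parent 2)
      visit 7 (parent 10)
        7–10: parent, skip
      visit 4 (parent 10)
        4–10: parent, skip
      10–2: parent, skip
      visit 6 (parent 10)
        6–10: parent, skip
        visit 8 (parent 6)
          8–6: parent, skip
          8–1: 1 visited and ≠ parent → cycle
Cycle: 1 – 2 – 10 – 6 – 8 – 1.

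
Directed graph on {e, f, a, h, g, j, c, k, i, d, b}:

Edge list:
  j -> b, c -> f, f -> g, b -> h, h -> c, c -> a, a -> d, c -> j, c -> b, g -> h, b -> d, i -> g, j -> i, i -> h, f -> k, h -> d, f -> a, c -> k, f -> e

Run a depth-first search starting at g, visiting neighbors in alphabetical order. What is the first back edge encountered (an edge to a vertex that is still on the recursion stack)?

DFS from g (visiting neighbors in alphabetical order); mark gray on enter, black on exit:
g gray
  h gray
    c gray
      a gray
        d gray
        d black
      a black
      b gray
        b→d: d black — skip
        b→h: h is gray → back edge
First back edge: b → h.

b->h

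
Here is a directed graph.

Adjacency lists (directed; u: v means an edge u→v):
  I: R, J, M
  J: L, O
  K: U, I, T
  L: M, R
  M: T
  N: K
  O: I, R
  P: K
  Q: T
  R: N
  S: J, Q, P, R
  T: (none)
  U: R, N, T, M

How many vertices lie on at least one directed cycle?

8

A vertex is on a directed cycle iff it belongs to a strongly connected component of size ≥ 2 (or has a self-loop).
The vertices on cycles are {I, J, K, L, N, O, R, U} — 8 in total.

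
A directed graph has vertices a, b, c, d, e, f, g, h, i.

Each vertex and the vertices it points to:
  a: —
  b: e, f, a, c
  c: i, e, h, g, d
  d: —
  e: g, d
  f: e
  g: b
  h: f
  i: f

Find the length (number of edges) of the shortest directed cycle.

For each vertex v, BFS finds the shortest path from v back to v.
The shortest such closed walk is b → e → g → b, length 3.

3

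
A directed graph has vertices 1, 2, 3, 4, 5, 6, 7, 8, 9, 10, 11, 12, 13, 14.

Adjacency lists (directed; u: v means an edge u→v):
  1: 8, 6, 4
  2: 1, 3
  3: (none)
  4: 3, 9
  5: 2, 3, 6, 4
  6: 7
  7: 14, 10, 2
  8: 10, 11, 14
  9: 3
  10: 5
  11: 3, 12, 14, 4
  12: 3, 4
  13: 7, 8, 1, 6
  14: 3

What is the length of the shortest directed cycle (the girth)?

For each vertex v, BFS finds the shortest path from v back to v.
The shortest such closed walk is 1 → 6 → 7 → 2 → 1, length 4.

4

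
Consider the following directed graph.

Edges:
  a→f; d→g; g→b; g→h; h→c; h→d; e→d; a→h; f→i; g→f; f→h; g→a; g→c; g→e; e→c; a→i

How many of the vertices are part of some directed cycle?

6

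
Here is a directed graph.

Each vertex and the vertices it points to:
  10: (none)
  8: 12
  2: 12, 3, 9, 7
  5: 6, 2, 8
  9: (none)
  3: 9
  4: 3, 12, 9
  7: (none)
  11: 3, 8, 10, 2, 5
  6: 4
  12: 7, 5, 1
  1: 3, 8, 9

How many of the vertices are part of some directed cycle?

7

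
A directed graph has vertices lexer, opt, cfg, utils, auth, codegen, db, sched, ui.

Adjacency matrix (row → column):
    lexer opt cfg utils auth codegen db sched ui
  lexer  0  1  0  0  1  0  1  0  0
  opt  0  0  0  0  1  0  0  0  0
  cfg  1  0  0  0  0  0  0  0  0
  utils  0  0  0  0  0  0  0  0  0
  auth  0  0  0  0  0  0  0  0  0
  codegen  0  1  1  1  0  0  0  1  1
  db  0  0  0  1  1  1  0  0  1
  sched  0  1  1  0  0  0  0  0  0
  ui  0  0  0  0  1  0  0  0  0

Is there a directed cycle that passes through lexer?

Yes

lexer is on a cycle iff lexer can reach itself via ≥1 edge.
lexer → db → codegen → cfg → lexer — yes.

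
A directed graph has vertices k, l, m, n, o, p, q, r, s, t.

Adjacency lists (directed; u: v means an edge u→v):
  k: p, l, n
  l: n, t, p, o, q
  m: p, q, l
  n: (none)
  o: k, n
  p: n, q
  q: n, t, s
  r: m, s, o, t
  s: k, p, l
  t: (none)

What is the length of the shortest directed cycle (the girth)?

3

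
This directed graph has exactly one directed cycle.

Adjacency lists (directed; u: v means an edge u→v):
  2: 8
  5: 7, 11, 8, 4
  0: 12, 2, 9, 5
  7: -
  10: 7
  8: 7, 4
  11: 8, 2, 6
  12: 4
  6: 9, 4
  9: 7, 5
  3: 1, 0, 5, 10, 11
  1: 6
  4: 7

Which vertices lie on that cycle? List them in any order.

5, 6, 9, 11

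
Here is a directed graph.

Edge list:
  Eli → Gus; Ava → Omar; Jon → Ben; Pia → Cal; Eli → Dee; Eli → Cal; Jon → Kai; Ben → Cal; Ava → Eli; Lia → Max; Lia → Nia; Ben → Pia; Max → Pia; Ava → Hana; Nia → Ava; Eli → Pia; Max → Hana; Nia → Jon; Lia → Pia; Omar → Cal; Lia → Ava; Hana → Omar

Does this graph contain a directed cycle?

DFS with white/gray/black marking, starting from Ben:
Ben gray
  Cal gray
  Cal black
  Pia gray
    Pia→Cal: Cal black — skip
  Pia black
Ben black
Gus gray
Gus black
Dee gray
Dee black
Lia gray
  Nia gray
    Ava gray
      Hana gray
        Omar gray
          Omar→Cal: Cal black — skip
        Omar black
      Hana black
      Eli gray
        Eli→Dee: Dee black — skip
        Eli→Cal: Cal black — skip
        Eli→Pia: Pia black — skip
        Eli→Gus: Gus black — skip
      Eli black
      Ava→Omar: Omar black — skip
    Ava black
    Jon gray
      Kai gray
      Kai black
      Jon→Ben: Ben black — skip
    Jon black
  Nia black
  Lia→Pia: Pia black — skip
  Max gray
    Max→Hana: Hana black — skip
    Max→Pia: Pia black — skip
  Max black
  Lia→Ava: Ava black — skip
Lia black
Every edge goes to a white or black vertex — no back edge, so the graph is acyclic.

No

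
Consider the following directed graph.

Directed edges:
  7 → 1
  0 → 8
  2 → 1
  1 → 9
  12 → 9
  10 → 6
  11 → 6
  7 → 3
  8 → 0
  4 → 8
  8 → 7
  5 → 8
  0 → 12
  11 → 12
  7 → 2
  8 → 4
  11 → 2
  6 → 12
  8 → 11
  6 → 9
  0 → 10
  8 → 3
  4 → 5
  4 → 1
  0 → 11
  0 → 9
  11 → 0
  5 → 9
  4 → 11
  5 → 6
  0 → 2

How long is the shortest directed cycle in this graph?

2

For each vertex v, BFS finds the shortest path from v back to v.
The shortest such closed walk is 8 → 0 → 8, length 2.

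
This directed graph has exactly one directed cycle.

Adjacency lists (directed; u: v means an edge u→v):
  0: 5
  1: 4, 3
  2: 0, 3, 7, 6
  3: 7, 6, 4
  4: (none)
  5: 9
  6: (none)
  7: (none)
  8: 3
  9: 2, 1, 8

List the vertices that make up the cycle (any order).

0, 2, 5, 9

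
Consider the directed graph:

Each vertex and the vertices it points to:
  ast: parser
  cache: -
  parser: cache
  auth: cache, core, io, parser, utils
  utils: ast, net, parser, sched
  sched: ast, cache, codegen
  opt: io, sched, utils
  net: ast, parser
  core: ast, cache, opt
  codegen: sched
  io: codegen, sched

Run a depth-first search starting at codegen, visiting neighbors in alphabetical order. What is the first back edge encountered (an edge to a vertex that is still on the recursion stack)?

sched->codegen

DFS from codegen (visiting neighbors in alphabetical order); mark gray on enter, black on exit:
codegen gray
  sched gray
    ast gray
      parser gray
        cache gray
        cache black
      parser black
    ast black
    sched→cache: cache black — skip
    sched→codegen: codegen is gray → back edge
First back edge: sched → codegen.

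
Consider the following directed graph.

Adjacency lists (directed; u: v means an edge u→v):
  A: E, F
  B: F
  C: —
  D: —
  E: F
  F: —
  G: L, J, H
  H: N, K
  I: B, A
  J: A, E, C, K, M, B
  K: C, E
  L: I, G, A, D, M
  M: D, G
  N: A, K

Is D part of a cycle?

No

D lies on a cycle iff there is a path from D back to itself.
Exploring from D, it never reaches itself; equivalently, its strongly connected component is a singleton.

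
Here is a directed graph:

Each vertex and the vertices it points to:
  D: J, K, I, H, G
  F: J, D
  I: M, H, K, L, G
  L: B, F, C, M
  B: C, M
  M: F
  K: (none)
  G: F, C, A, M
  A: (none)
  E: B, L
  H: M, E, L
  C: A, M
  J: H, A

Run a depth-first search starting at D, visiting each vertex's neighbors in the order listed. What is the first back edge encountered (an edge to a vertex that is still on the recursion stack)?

DFS from D (visiting each vertex's neighbors in the order listed); mark gray on enter, black on exit:
D gray
  J gray
    H gray
      M gray
        F gray
          F→J: J is gray → back edge
First back edge: F → J.

F→J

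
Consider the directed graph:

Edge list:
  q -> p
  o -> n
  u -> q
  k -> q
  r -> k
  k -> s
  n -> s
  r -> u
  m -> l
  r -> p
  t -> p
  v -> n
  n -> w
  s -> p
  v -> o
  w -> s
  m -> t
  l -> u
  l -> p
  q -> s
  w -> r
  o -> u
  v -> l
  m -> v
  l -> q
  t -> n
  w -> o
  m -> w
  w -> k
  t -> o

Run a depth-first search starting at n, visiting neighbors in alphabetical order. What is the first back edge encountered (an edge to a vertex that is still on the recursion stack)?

DFS from n (visiting neighbors in alphabetical order); mark gray on enter, black on exit:
n gray
  s gray
    p gray
    p black
  s black
  w gray
    k gray
      q gray
        q→p: p black — skip
        q→s: s black — skip
      q black
      k→s: s black — skip
    k black
    o gray
      o→n: n is gray → back edge
First back edge: o → n.

o->n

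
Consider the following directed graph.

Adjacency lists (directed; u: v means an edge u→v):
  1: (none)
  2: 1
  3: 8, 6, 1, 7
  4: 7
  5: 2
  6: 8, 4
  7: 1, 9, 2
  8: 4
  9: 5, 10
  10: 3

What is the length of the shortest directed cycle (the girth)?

4

For each vertex v, BFS finds the shortest path from v back to v.
The shortest such closed walk is 3 → 7 → 9 → 10 → 3, length 4.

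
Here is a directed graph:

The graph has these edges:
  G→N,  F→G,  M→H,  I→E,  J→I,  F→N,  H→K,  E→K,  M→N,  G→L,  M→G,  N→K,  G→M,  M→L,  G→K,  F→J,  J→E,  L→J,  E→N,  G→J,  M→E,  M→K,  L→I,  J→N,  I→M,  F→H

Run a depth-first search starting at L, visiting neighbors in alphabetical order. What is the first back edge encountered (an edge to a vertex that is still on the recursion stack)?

J→I

DFS from L (visiting neighbors in alphabetical order); mark gray on enter, black on exit:
L gray
  I gray
    E gray
      K gray
      K black
      N gray
        N→K: K black — skip
      N black
    E black
    M gray
      M→E: E black — skip
      G gray
        J gray
          J→E: E black — skip
          J→I: I is gray → back edge
First back edge: J → I.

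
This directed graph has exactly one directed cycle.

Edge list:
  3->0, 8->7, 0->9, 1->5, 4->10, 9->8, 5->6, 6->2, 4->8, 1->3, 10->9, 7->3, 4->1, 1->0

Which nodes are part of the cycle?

DFS with gray/black marking from 8:
8 gray
  7 gray
    3 gray
      0 gray
        9 gray
          9→8: 8 is gray → back edge
Back edge closes the cycle 8 → 7 → 3 → 0 → 9 → 8; its vertices are {0, 3, 7, 8, 9}.

0, 3, 7, 8, 9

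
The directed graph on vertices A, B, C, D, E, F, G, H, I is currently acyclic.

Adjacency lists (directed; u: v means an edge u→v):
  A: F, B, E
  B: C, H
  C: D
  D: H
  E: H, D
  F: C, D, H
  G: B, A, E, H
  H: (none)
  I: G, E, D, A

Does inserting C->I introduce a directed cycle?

Yes

Adding C→I creates a cycle iff I can already reach C.
Path from I: I → G → B → C.
So I → … → C → I is a cycle.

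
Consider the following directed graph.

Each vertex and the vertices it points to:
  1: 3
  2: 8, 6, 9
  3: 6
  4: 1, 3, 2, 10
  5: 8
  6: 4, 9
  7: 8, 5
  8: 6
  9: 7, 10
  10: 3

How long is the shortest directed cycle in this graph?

3

For each vertex v, BFS finds the shortest path from v back to v.
The shortest such closed walk is 4 → 2 → 6 → 4, length 3.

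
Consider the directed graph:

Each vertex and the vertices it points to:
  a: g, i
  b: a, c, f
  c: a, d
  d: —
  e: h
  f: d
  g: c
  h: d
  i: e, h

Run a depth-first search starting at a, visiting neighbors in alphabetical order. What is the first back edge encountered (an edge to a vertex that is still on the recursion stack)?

c->a

DFS from a (visiting neighbors in alphabetical order); mark gray on enter, black on exit:
a gray
  g gray
    c gray
      c→a: a is gray → back edge
First back edge: c → a.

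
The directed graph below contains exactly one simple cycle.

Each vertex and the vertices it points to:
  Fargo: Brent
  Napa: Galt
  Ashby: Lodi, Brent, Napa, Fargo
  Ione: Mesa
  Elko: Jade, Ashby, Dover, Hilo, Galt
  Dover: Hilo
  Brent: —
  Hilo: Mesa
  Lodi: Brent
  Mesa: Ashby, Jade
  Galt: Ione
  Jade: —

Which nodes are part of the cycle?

Galt, Ione, Mesa, Napa, Ashby

DFS with gray/black marking from Ashby:
Ashby gray
  Lodi gray
    Brent gray
    Brent black
  Lodi black
  Ashby→Brent: Brent black — skip
  Napa gray
    Galt gray
      Ione gray
        Mesa gray
          Mesa→Ashby: Ashby is gray → back edge
Back edge closes the cycle Ashby → Napa → Galt → Ione → Mesa → Ashby; its vertices are {Galt, Ione, Mesa, Napa, Ashby}.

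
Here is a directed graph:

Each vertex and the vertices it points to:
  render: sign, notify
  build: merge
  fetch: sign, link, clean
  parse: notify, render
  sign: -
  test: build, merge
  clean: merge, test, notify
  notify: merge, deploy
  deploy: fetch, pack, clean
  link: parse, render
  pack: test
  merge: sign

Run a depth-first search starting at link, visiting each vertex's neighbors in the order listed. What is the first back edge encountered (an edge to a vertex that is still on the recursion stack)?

fetch→link

DFS from link (visiting each vertex's neighbors in the order listed); mark gray on enter, black on exit:
link gray
  parse gray
    notify gray
      merge gray
        sign gray
        sign black
      merge black
      deploy gray
        fetch gray
          fetch→sign: sign black — skip
          fetch→link: link is gray → back edge
First back edge: fetch → link.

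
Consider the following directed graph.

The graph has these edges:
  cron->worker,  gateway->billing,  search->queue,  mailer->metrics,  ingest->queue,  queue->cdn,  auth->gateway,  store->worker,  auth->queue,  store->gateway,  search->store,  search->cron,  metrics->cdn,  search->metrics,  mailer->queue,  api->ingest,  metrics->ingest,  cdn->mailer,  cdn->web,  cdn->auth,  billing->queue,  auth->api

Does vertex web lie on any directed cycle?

No

web lies on a cycle iff there is a path from web back to itself.
Exploring from web, it never reaches itself; equivalently, its strongly connected component is a singleton.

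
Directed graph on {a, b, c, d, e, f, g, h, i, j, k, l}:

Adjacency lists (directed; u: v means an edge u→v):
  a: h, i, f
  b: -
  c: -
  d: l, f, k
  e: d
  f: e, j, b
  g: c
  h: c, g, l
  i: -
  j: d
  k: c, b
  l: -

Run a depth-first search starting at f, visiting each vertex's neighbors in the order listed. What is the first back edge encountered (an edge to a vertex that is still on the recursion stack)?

d->f

DFS from f (visiting each vertex's neighbors in the order listed); mark gray on enter, black on exit:
f gray
  e gray
    d gray
      l gray
      l black
      d→f: f is gray → back edge
First back edge: d → f.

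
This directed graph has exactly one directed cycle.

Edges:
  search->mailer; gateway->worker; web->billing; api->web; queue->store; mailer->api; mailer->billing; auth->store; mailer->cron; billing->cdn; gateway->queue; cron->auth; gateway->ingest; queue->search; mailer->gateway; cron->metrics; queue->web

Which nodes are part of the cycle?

DFS with gray/black marking from mailer:
mailer gray
  gateway gray
    queue gray
      search gray
        search→mailer: mailer is gray → back edge
Back edge closes the cycle mailer → gateway → queue → search → mailer; its vertices are {queue, mailer, search, gateway}.

queue, mailer, search, gateway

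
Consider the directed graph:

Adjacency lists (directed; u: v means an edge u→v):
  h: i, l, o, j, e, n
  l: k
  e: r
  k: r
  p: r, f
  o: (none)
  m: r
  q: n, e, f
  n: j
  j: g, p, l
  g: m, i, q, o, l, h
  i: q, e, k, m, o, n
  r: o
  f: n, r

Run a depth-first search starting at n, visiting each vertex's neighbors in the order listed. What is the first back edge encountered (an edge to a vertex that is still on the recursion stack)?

q->n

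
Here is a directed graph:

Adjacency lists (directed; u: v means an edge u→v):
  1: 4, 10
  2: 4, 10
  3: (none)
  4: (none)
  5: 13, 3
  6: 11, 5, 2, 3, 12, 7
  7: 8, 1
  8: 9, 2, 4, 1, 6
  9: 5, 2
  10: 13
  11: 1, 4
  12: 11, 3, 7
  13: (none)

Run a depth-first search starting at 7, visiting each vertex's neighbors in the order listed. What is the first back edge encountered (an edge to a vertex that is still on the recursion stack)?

12→7

DFS from 7 (visiting each vertex's neighbors in the order listed); mark gray on enter, black on exit:
7 gray
  8 gray
    9 gray
      5 gray
        13 gray
        13 black
        3 gray
        3 black
      5 black
      2 gray
        4 gray
        4 black
        10 gray
          10→13: 13 black — skip
        10 black
      2 black
    9 black
    8→2: 2 black — skip
    8→4: 4 black — skip
    1 gray
      1→4: 4 black — skip
      1→10: 10 black — skip
    1 black
    6 gray
      11 gray
        11→1: 1 black — skip
        11→4: 4 black — skip
      11 black
      6→5: 5 black — skip
      6→2: 2 black — skip
      6→3: 3 black — skip
      12 gray
        12→11: 11 black — skip
        12→3: 3 black — skip
        12→7: 7 is gray → back edge
First back edge: 12 → 7.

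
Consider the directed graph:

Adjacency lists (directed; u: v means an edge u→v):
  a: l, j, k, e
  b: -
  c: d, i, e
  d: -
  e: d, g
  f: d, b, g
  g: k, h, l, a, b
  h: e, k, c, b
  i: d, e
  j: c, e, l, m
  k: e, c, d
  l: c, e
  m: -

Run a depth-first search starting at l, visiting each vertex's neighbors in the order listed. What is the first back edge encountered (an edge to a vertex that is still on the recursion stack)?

k->e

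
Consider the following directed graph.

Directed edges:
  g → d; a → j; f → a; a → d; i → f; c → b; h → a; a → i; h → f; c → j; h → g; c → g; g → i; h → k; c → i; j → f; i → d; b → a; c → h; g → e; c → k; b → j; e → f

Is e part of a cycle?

No

e lies on a cycle iff there is a path from e back to itself.
Exploring from e, it never reaches itself; equivalently, its strongly connected component is a singleton.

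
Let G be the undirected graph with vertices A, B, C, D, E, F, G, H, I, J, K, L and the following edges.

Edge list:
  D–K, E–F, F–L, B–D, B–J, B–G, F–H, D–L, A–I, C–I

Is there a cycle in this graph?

No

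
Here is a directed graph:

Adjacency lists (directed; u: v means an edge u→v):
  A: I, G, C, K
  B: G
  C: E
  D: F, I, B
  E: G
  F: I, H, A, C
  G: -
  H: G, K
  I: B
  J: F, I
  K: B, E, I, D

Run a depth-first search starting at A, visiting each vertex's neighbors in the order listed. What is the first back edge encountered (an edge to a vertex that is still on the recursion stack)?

DFS from A (visiting each vertex's neighbors in the order listed); mark gray on enter, black on exit:
A gray
  I gray
    B gray
      G gray
      G black
    B black
  I black
  A→G: G black — skip
  C gray
    E gray
      E→G: G black — skip
    E black
  C black
  K gray
    K→B: B black — skip
    K→E: E black — skip
    K→I: I black — skip
    D gray
      F gray
        F→I: I black — skip
        H gray
          H→G: G black — skip
          H→K: K is gray → back edge
First back edge: H → K.

H→K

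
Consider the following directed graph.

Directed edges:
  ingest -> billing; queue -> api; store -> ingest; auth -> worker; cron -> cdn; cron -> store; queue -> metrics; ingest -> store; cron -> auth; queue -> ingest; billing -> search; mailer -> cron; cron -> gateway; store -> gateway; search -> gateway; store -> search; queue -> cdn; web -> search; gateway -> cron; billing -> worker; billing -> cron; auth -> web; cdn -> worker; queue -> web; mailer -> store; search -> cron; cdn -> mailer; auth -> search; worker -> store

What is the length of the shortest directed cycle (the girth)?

For each vertex v, BFS finds the shortest path from v back to v.
The shortest such closed walk is ingest → store → ingest, length 2.

2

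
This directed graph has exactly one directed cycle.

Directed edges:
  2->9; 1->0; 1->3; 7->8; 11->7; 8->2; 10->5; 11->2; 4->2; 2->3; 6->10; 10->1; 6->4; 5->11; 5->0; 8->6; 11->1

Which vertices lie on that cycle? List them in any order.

5, 6, 7, 8, 10, 11

DFS with gray/black marking from 6:
6 gray
  4 gray
    2 gray
      3 gray
      3 black
      9 gray
      9 black
    2 black
  4 black
  10 gray
    1 gray
      1→3: 3 black — skip
      0 gray
      0 black
    1 black
    5 gray
      5→0: 0 black — skip
      11 gray
        11→1: 1 black — skip
        11→2: 2 black — skip
        7 gray
          8 gray
            8→6: 6 is gray → back edge
Back edge closes the cycle 6 → 10 → 5 → 11 → 7 → 8 → 6; its vertices are {5, 6, 7, 8, 10, 11}.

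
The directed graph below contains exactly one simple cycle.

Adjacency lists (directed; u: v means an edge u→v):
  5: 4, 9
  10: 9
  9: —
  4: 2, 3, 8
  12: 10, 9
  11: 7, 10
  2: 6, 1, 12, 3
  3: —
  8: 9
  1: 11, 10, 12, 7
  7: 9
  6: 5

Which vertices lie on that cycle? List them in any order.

DFS with gray/black marking from 4:
4 gray
  2 gray
    6 gray
      5 gray
        5→4: 4 is gray → back edge
Back edge closes the cycle 4 → 2 → 6 → 5 → 4; its vertices are {2, 4, 5, 6}.

2, 4, 5, 6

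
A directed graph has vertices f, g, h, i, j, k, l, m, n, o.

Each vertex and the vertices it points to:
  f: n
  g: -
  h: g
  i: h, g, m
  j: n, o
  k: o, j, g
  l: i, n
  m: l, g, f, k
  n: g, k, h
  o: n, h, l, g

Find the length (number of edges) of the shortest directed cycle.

3

For each vertex v, BFS finds the shortest path from v back to v.
The shortest such closed walk is m → l → i → m, length 3.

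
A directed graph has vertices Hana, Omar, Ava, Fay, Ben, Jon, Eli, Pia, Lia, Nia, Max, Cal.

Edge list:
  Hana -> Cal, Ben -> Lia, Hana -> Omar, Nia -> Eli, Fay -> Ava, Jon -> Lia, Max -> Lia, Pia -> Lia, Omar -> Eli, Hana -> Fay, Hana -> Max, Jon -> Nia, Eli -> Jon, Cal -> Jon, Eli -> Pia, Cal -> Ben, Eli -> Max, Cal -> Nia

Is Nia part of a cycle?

Yes

Nia is on a cycle iff Nia can reach itself via ≥1 edge.
Nia → Eli → Jon → Nia — yes.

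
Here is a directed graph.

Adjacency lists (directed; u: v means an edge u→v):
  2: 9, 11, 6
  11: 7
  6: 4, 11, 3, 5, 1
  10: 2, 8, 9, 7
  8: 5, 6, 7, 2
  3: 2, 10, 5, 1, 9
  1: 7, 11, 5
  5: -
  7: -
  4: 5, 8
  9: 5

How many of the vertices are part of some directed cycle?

6

A vertex is on a directed cycle iff it belongs to a strongly connected component of size ≥ 2 (or has a self-loop).
The vertices on cycles are {2, 3, 4, 6, 8, 10} — 6 in total.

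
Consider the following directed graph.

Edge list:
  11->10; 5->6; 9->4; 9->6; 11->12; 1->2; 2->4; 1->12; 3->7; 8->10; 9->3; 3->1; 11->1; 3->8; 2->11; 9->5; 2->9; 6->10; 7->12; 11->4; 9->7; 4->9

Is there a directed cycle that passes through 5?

No

5 lies on a cycle iff there is a path from 5 back to itself.
Exploring from 5, it never reaches itself; equivalently, its strongly connected component is a singleton.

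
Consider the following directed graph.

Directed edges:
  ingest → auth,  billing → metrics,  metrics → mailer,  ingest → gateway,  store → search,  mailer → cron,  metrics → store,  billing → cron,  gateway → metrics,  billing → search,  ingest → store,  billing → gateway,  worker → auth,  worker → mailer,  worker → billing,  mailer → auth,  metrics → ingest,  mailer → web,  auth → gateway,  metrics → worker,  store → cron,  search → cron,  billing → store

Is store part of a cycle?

No

store lies on a cycle iff there is a path from store back to itself.
Exploring from store, it never reaches itself; equivalently, its strongly connected component is a singleton.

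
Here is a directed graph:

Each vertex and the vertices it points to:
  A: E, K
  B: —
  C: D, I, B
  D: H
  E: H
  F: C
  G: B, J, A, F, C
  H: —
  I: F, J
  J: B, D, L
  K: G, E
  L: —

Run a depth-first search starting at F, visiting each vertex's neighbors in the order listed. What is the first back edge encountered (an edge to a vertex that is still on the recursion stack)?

DFS from F (visiting each vertex's neighbors in the order listed); mark gray on enter, black on exit:
F gray
  C gray
    D gray
      H gray
      H black
    D black
    I gray
      I→F: F is gray → back edge
First back edge: I → F.

I→F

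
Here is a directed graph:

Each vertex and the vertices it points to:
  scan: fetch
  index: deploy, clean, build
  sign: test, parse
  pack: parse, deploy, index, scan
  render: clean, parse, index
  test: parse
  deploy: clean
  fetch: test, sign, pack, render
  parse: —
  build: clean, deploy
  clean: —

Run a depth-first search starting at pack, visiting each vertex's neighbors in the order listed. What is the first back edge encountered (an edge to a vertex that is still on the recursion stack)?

DFS from pack (visiting each vertex's neighbors in the order listed); mark gray on enter, black on exit:
pack gray
  parse gray
  parse black
  deploy gray
    clean gray
    clean black
  deploy black
  index gray
    index→deploy: deploy black — skip
    index→clean: clean black — skip
    build gray
      build→clean: clean black — skip
      build→deploy: deploy black — skip
    build black
  index black
  scan gray
    fetch gray
      test gray
        test→parse: parse black — skip
      test black
      sign gray
        sign→test: test black — skip
        sign→parse: parse black — skip
      sign black
      fetch→pack: pack is gray → back edge
First back edge: fetch → pack.

fetch→pack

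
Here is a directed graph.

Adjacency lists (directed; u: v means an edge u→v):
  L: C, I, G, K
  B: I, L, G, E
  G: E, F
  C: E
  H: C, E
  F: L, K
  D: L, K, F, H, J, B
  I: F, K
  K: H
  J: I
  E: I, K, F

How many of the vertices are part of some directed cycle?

8

A vertex is on a directed cycle iff it belongs to a strongly connected component of size ≥ 2 (or has a self-loop).
The vertices on cycles are {C, E, F, G, H, I, K, L} — 8 in total.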